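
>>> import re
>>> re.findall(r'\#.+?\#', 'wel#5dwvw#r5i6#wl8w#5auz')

['#5dwvw#', '#wl8w#']

Matches: at [3:10] → '#5dwvw#'; at [14:20] → '#wl8w#'.
Since nothing is captured, `findall` lists the 2 matched substrings directly.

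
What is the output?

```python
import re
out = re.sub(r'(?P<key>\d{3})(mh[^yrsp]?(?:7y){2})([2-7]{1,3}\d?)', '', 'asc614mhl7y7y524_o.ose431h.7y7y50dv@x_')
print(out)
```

Each match is replaced by ''.

asc_o.ose431h.7y7y50dv@x_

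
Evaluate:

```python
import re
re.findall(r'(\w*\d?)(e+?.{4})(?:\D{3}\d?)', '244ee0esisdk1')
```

[('244e', 'e0esi')]

The pattern matches zero or more of a word character, then optionally a digit (captured); then one or more of the literal 'e' (lazy), then exactly 4 of any character (captured); then exactly 3 of a non-digit, then optionally a digit (non-capturing group).
Scanning left to right: at [0:13] match '244ee0esisdk1', groups = ('244e', 'e0esi').
With 2 capturing groups, `findall` returns a 2-tuple per match.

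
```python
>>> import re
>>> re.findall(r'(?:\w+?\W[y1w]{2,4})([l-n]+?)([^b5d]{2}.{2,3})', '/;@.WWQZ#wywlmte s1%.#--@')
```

[('l', 'mte s')]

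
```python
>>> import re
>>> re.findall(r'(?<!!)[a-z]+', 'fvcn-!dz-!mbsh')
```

['fvcn', 'z', 'bsh']

Because the assertion is negative and zero-width, positions next to the forbidden text are skipped.
Scanning left to right: at [0:4] → 'fvcn'; at [7:8] → 'z'; at [11:14] → 'bsh'.
`findall` yields the raw match text (3 of them) because the pattern has no groups.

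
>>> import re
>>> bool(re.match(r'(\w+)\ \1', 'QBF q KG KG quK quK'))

`re.match` only tries the pattern at the start of the string.
Here the string doesn't start with a match, so the call returns None, and `bool(None)` is False.

False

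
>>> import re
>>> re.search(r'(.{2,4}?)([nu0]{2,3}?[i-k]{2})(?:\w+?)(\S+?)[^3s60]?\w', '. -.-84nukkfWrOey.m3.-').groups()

('.-84', 'nukk', 'W')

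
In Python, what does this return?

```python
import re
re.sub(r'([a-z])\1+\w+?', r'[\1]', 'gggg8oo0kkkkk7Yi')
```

'[g][o][k]Yi'

A backreference is literal: `\1` must see the identical characters the first group matched.
Matches: at [0:5] → 'gggg8'; at [5:8] → 'oo0'; at [8:14] → 'kkkkk7'.
The replacement refers to a captured group, so each match is rewritten using its own captured text.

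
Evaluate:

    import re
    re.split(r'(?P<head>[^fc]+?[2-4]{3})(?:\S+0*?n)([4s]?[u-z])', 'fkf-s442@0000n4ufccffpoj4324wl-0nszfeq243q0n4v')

['fkf', '-s442', '4v', '']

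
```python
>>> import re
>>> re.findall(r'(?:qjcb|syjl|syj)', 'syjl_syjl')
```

['syjl', 'syjl']

Alternation isn't longest-match — the leftmost alternative that fits at this position is chosen.
Matches: at [0:4] → 'syjl'; at [5:9] → 'syjl'.
With no groups in the pattern, `findall` gives back each whole match — 2 here.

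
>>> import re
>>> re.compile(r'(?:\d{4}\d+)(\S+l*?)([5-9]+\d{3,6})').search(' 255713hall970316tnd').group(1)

This matches exactly 4 of a digit, then one or more of a digit (non-capturing group); then one or more of a non-whitespace character, then zero or more of the literal 'l' (lazy) (captured); then one or more of a character in [5-9], then 3 to 6 of a digit (captured).
`re.search` scans for the first position where the pattern succeeds.
The match spans [1:17] → '255713hall970316'.
Captured: group 1 = 'hall9', group 2 = '70316'.

'hall9'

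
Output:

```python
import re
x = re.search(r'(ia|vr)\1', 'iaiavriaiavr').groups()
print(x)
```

A backreference is literal: `\1` must see the identical characters the first group matched.
`search` walks the string left to right and returns the first match it finds.
The match spans [0:4] → 'iaia'.
Captured: group 1 = 'ia'.

('ia',)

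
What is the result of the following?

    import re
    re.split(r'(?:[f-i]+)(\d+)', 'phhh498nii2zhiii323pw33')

With a capturing group present, the delimiter's captured portion is kept in the result list.

['p', '498', 'n', '2', 'z', '323', 'pw33']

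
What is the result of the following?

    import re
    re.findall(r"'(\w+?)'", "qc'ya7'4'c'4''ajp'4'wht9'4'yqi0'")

Because there's exactly one group, `findall` drops the full match and keeps group 1 from each hit.

['ya7', 'c', 'ajp', 'wht9', 'yqi0']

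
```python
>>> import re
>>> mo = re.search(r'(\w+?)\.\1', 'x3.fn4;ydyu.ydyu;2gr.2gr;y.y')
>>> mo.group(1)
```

The match spans [7:16] → 'ydyu.ydyu'.
Captured: group 1 = 'ydyu'.

'ydyu'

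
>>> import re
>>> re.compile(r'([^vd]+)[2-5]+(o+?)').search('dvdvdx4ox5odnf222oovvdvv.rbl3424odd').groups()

The pattern matches one or more of any character except [vd] (captured); then one or more of a character in [2-5]; then one or more of a literal 'o' (lazy) (captured).
Unlike `match`, `search` isn't anchored — it looks for the pattern anywhere in the string.
The match spans [5:11] → 'x4ox5o'.
Captured: group 1 = 'x4ox', group 2 = 'o'.

('x4ox', 'o')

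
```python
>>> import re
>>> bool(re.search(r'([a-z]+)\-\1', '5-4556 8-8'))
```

False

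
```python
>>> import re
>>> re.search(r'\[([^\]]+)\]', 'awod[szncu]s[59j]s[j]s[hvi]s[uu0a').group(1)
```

'szncu'

The match spans [4:11] → '[szncu]'.
Captured: group 1 = 'szncu'.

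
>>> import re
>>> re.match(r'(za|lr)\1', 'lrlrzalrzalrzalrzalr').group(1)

`\1` has to match the exact text group 1 already captured.
`match` is anchored at position 0; if the pattern doesn't fit there, it returns None.
The match spans [0:4] → 'lrlr'.
Captured: group 1 = 'lr'.

'lr'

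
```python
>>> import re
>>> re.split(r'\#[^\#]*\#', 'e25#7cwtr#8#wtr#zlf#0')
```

['e25', '8', 'zlf#0']

Matches to split on: at [3:10] → '#7cwtr#'; at [11:16] → '#wtr#'.
The string is cut at each match, leaving 3 pieces.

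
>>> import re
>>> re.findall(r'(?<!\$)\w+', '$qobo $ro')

The negative lookahead/lookbehind blocks any match where the forbidden context is present.
No capturing groups, so `findall` returns the 2 full match strings.

['obo', 'o']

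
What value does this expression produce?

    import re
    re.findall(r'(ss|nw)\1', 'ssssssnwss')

['ss']

A backreference is literal: `\1` must see the identical characters the first group matched.
With a single group, `findall` returns only what that group captured — 1 item.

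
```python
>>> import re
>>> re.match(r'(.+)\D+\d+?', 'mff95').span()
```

(0, 4)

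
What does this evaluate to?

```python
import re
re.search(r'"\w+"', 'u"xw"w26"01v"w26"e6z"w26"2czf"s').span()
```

The match spans [1:5] → '"xw"'.

(1, 5)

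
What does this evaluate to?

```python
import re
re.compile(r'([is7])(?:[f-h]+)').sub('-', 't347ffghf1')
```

't34-1'

This matches one of [is7] (captured); then one or more of a character in [f-h] (non-capturing group).
Each match is replaced by '-'.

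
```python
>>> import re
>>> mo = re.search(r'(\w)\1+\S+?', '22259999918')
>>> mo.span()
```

(0, 4)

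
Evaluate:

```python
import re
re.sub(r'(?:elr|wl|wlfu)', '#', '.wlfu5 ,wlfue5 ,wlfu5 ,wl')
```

'.#fu5 ,#fue5 ,#fu5 ,#'

Alternation tries branches left to right and keeps the first one that lets the overall match succeed at that position.
Matches: at [1:3] → 'wl'; at [8:10] → 'wl'; at [16:18] → 'wl'; at [23:25] → 'wl'.
Every occurrence is swapped for '#'.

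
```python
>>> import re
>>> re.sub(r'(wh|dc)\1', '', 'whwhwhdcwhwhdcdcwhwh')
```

The backreference `\1` re-matches whatever the first group consumed, character for character.
Matches: at [0:4] → 'whwh'; at [8:12] → 'whwh'; at [12:16] → 'dcdc'; at [16:20] → 'whwh'.
`sub` substitutes '' at each match site.

'whdc'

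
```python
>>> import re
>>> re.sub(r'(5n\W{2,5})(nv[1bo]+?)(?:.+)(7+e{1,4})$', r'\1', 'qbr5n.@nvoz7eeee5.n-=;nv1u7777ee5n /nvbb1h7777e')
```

'qbr5n.@'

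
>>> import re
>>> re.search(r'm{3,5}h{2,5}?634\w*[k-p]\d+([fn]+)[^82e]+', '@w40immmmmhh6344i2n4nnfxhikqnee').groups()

This matches 3 to 5 of a literal 'm', then 2 to 5 of the literal 'h' (lazy); then the literal '634', then zero or more of a word character; then a character in [k-p]; then one or more of a digit; then one or more of one of [fn] (captured); then one or more of any character except [82e].
`re.search` scans for the first position where the pattern succeeds.
The match spans [5:29] → 'mmmmmhh6344i2n4nnfxhikqn'.
Captured: group 1 = 'nnf'.

('nnf',)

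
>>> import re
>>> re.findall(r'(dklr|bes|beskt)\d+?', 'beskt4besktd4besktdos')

['beskt']

`findall` collects group 1 from the one match (1 total).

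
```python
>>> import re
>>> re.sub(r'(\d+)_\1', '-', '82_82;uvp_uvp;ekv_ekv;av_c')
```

'-;uvp_uvp;ekv_ekv;av_c'

`\1` has to match the exact text group 1 already captured.
Each match is replaced by '-'.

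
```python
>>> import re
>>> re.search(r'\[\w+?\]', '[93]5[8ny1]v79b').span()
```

(0, 4)

The match spans [0:4] → '[93]'.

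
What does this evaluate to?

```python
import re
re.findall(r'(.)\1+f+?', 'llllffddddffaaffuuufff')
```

The backreference `\1` re-matches whatever the first group consumed, character for character.
One capturing group, so `findall` returns just the captured substring from each match — 4 in all.

['l', 'd', 'a', 'u']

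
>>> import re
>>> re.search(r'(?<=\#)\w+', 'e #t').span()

(3, 4)

The lookaround is zero-width — it requires the adjacent text to match without consuming it, so the asserted text isn't part of the match.
Unlike `match`, `search` isn't anchored — it looks for the pattern anywhere in the string.
The match spans [3:4] → 't'.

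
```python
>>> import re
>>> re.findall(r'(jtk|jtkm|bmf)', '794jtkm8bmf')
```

Branches in `(...|...)` are attempted left-to-right; the first branch that allows the whole pattern to succeed is taken.
Scanning left to right: at [3:6] match 'jtk', group 1 = 'jtk'; at [8:11] match 'bmf', group 1 = 'bmf'.
One capturing group, so `findall` returns just the captured substring from each match — 2 in all.

['jtk', 'bmf']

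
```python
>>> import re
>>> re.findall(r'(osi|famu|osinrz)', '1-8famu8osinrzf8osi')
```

['famu', 'osi', 'osi']

Branches in `(...|...)` are attempted left-to-right; the first branch that allows the whole pattern to succeed is taken.
Matches: at [3:7] match 'famu', group 1 = 'famu'; at [8:11] match 'osi', group 1 = 'osi'; at [16:19] match 'osi', group 1 = 'osi'.
With a single group, `findall` returns only what that group captured — 3 items.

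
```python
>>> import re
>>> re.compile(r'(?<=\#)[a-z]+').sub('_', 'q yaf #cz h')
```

'q yaf #_ h'

Because the assertion is zero-width, the text it checks is not consumed and won't appear in the result.
`sub` substitutes '_' at each match site.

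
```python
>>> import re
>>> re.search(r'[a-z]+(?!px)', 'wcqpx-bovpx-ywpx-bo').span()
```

(0, 5)

A negative assertion filters positions out without eating any characters.
`re.search` tries every starting position until one works.
The match spans [0:5] → 'wcqpx'.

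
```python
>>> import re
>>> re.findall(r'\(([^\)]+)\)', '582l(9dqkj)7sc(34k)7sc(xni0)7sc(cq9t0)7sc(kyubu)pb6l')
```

['9dqkj', '34k', 'xni0', 'cq9t0', 'kyubu']

Walking the string: at [4:11] match '(9dqkj)', group 1 = '9dqkj'; at [14:19] match '(34k)', group 1 = '34k'; at [22:28] match '(xni0)', group 1 = 'xni0'; at [31:38] match '(cq9t0)', group 1 = 'cq9t0'; at [41:48] match '(kyubu)', group 1 = 'kyubu'.
With a single group, `findall` returns only what that group captured — 5 items.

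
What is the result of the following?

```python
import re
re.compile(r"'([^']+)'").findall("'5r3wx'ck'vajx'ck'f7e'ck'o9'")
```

One capturing group, so `findall` returns just the captured substring from each match — 4 in all.

['5r3wx', 'vajx', 'f7e', 'o9']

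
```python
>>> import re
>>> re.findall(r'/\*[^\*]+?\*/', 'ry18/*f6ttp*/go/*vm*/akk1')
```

['/*f6ttp*/', '/*vm*/']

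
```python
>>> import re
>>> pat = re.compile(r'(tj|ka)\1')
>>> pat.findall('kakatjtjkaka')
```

['ka', 'tj', 'ka']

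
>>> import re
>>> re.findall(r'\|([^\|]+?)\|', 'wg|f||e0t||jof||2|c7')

One capturing group, so `findall` returns just the captured substring from each match — 4 in all.

['f', 'e0t', 'jof', '2']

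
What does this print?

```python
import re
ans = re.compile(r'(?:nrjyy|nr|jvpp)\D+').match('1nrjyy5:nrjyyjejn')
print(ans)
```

None

With `match`, the pattern is implicitly anchored at the beginning.
Here the string doesn't start with a match, so the call returns None.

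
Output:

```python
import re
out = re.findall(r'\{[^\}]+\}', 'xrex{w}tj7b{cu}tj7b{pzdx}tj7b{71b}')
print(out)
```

No capturing groups, so `findall` returns the 4 full match strings.

['{w}', '{cu}', '{pzdx}', '{71b}']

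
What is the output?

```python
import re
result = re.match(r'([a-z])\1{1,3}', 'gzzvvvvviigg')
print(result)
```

None

After group 1 captures some text, `\1` only succeeds where that same text appears again.
`match` is anchored at position 0; if the pattern doesn't fit there, it returns None.
Here the pattern fails at index 0, so the call returns None.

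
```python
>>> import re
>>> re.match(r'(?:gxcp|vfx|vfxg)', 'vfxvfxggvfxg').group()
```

'vfx'

`re.match` only tries the pattern at the start of the string.
The match spans [0:3] → 'vfx'.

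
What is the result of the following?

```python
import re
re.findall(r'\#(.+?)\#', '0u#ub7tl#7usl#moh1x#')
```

['ub7tl', 'moh1x']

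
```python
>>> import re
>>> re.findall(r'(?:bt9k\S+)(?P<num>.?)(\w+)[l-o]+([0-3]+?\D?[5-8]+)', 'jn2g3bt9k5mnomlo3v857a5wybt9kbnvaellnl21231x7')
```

This matches the literal 'bt', then the literal '9k', then one or more of a non-whitespace character (non-capturing group); then optionally any character (captured as 'num'); then one or more of a word character (captured); then one or more of a character in [l-o]; then one or more of a character in [0-3] (lazy), then optionally a non-digit, then one or more of a character in [5-8] (captured).
With 3 capturing groups, `findall` returns a 3-tuple per match.

[('', 'n', '21231x7')]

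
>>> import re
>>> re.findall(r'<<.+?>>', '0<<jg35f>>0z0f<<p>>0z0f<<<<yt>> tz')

['<<jg35f>>', '<<p>>', '<<<<yt>>']

The `?` after the quantifier makes it lazy — it takes as little as possible before letting the rest of the pattern try.
Matches: at [1:10] → '<<jg35f>>'; at [14:19] → '<<p>>'; at [23:31] → '<<<<yt>>'.
Since nothing is captured, `findall` lists the 3 matched substrings directly.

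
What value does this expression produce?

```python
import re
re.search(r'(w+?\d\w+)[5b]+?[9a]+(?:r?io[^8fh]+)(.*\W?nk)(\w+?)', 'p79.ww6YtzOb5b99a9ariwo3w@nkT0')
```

Pattern: one or more of the literal 'w' (lazy), then a digit, then one or more of a word character (captured); then one or more of one of [5b] (lazy), then one or more of one of [9a]; then optionally the literal 'r', then the literal 'io', then one or more of any character except [8fh] (non-capturing group); then zero or more of any character, then optionally a non-word character, then the literal 'nk' (captured); then one or more of a word character (lazy) (captured).
`re.search` scans for the first position where the pattern succeeds.
Here nothing in the string fits, so the call returns None.

None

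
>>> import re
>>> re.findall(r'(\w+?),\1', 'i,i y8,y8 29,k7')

`\1` is not a pattern — it's the concrete string captured by group 1, re-applied verbatim.
Matches: at [0:3] match 'i,i', group 1 = 'i'; at [4:9] match 'y8,y8', group 1 = 'y8'.
With a single group, `findall` returns only what that group captured — 2 items.

['i', 'y8']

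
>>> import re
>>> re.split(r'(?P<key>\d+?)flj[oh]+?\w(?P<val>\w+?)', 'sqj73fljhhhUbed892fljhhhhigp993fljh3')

['sqj', '73', 'h', 'Ubed', '892', 'h', 'higp993fljh3']

Lazy quantifiers expand one character at a time until the remainder of the pattern can match.
The group in the pattern means `split` returns the separators' captures alongside the pieces.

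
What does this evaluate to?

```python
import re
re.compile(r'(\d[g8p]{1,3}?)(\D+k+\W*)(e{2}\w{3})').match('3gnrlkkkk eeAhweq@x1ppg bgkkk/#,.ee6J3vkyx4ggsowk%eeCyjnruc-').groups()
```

('3g', 'nrlkkkk ', 'eeAhw')

The match spans [0:15] → '3gnrlkkkk eeAhw'.
Captured: group 1 = '3g', group 2 = 'nrlkkkk ', group 3 = 'eeAhw'.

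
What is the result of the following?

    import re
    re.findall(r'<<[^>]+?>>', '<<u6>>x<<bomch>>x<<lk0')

No capturing groups, so `findall` returns the 2 full match strings.

['<<u6>>', '<<bomch>>']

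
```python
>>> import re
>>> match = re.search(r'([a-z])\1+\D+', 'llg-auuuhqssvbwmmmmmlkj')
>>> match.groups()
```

('l',)

The match spans [0:23] → 'llg-auuuhqssvbwmmmmmlkj'.
Captured: group 1 = 'l'.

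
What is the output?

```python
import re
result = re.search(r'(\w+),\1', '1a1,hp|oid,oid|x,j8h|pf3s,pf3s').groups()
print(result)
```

('oid',)

`\1` is not a pattern — it's the concrete string captured by group 1, re-applied verbatim.
Unlike `match`, `search` isn't anchored — it looks for the pattern anywhere in the string.
The match spans [7:14] → 'oid,oid'.
Captured: group 1 = 'oid'.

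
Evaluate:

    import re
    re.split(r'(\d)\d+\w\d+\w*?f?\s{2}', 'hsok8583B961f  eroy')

Because the pattern has a capturing group, `split` also inserts each captured text between the pieces.

['hsok', '8', 'eroy']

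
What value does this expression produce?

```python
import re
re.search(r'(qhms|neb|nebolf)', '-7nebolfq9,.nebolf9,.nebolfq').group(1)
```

The match spans [2:5] → 'neb'.
Captured: group 1 = 'neb'.

'neb'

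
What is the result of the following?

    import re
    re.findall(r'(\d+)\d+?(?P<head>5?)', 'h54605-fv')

This matches one or more of a digit (captured); then one or more of a digit (lazy); then optionally a literal '5' (captured as 'head').
Scanning left to right: at [1:6] match '54605', groups = ('5460', '').
2 groups means the one result is a tuple of 2 captured strings — 1 here.

[('5460', '')]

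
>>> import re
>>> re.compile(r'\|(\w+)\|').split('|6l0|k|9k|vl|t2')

The group in the pattern means `split` returns the separators' captures alongside the pieces.

['', '6l0', 'k', '9k', 'vl|t2']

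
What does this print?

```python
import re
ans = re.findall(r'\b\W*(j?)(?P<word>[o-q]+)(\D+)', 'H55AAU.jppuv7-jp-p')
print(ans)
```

[('j', 'pp', 'uv'), ('j', 'p', '-p')]

This matches a word boundary (`\b`, zero-width); then zero or more of a non-word character; then optionally a literal 'j' (captured); then one or more of a character in [o-q] (captured as 'word'); then one or more of a non-digit (captured).
`findall` packs the 3 group values into a tuple for every match.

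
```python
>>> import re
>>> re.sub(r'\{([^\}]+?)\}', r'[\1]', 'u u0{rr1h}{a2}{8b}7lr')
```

'u u0[rr1h][a2][8b]7lr'

Matches: at [4:10] → '{rr1h}'; at [10:14] → '{a2}'; at [14:18] → '{8b}'.
Each match is replaced using the text its own group 1 captured.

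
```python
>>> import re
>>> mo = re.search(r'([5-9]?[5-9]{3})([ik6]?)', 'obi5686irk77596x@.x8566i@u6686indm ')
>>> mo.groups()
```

('5686', 'i')

The pattern matches optionally a character in [5-9], then exactly 3 of a character in [5-9] (captured); then optionally one of [ik6] (captured).
`search` walks the string left to right and returns the first match it finds.
The match spans [3:8] → '5686i'.
Captured: group 1 = '5686', group 2 = 'i'.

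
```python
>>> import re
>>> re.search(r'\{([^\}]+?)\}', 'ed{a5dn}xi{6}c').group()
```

'{a5dn}'

The match spans [2:8] → '{a5dn}'.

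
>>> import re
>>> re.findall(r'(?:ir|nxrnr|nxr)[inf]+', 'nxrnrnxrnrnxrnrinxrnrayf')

The regex engine tests alternatives in the order written; an earlier branch that matches wins even if a later one would match more.
With no groups in the pattern, `findall` gives back each whole match — 2 here.

['nxrnrn', 'nxrnrin']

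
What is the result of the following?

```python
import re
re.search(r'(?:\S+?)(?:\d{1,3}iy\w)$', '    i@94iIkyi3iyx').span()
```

(4, 17)

Pattern: one or more of a non-whitespace character (lazy) (non-capturing group); then 1 to 3 of a digit, then the literal 'iy', then a word character (non-capturing group); then anchored at the end.
`re.search` tries every starting position until one works.
The match spans [4:17] → 'i@94iIkyi3iyx'.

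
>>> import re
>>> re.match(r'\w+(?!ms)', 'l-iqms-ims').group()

'l'

The negative lookaround is zero-width — it rules out positions where the adjacent text would match, without consuming anything.
`re.match` won't scan ahead — the pattern has to work from the very first character.
The match spans [0:1] → 'l'.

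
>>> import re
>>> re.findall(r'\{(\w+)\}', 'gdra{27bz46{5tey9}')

Walking the string: at [11:18] match '{5tey9}', group 1 = '5tey9'.
One capturing group, so `findall` returns just the captured substring from the one match — 1 in all.

['5tey9']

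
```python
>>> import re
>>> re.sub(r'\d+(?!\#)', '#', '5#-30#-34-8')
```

Because the assertion is negative and zero-width, positions next to the forbidden text are skipped.
Matches: at [3:4] → '3'; at [7:9] → '34'; at [10:11] → '8'.
`sub` substitutes '#' at each match site.

'5#-#0#-#-#'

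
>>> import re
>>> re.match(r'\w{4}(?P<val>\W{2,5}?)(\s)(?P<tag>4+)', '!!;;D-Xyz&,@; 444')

None

Pattern: exactly 4 of a word character; then 2 to 5 of a non-word character (lazy) (captured as 'val'); then whitespace (captured); then one or more of a literal '4' (captured as 'tag').
With `match`, the pattern is implicitly anchored at the beginning.
Here the string doesn't start with a match, so the call returns None.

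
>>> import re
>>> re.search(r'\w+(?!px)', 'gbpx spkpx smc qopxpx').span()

The negative lookahead/lookbehind blocks any match where the forbidden context is present.
The match spans [0:4] → 'gbpx'.

(0, 4)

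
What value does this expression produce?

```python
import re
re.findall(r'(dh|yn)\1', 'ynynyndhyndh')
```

After group 1 captures some text, `\1` only succeeds where that same text appears again.
Walking the string: at [0:4] match 'ynyn', group 1 = 'yn'.
`findall` collects group 1 from the one match (1 total).

['yn']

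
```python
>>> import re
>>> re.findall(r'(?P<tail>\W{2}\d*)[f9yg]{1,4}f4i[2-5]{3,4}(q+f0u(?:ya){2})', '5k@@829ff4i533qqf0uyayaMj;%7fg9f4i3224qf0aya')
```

This matches exactly 2 of a non-word character, then zero or more of a digit (captured as 'tail'); then 1 to 4 of one of [f9yg], then the literal 'f4i'; then 3 to 4 of a character in [2-5]; then one or more of a literal 'q', then the literal 'f0u', then the literal 'ya' repeated 2 times (captured).
Multiple groups make `findall` return tuples — one 2-tuple for the one match.

[('@@829', 'qqf0uyaya')]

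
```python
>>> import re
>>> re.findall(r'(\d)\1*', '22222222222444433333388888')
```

['2', '4', '3', '8']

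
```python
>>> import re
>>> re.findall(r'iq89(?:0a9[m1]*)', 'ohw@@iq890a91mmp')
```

['iq890a91mm']

Since nothing is captured, `findall` lists the 1 matched substring directly.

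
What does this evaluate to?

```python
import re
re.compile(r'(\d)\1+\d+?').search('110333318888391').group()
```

A backreference is literal: `\1` must see the identical characters the first group matched.
`re.search` tries every starting position until one works.
The match spans [0:3] → '110'.
Captured: group 1 = '1'.

'110'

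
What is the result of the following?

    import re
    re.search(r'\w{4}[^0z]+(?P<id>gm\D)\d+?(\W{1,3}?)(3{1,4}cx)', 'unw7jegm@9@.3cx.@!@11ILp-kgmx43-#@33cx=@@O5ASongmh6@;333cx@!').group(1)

'gmh'

Pattern: exactly 4 of a word character, then one or more of any character except [0z]; then the literal 'gm', then a non-digit (captured as 'id'); then one or more of a digit (lazy); then 1 to 3 of a non-word character (lazy) (captured); then 1 to 4 of the literal '3', then the literal 'cx' (captured).
`re.search` scans for the first position where the pattern succeeds.
The match spans [0:58] → 'unw7jegm@9@.3cx.@!@11ILp-kgmx43-#@33cx=@@O5ASongmh6@;333cx'.
Captured: group 1 = 'gmh', group 2 = '@;', group 3 = '333cx'.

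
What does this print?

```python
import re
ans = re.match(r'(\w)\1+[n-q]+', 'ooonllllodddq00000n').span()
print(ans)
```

A backreference is literal: `\1` must see the identical characters the first group matched.
With `match`, the pattern is implicitly anchored at the beginning.
The match spans [0:4] → 'ooon'.
Captured: group 1 = 'o'.

(0, 4)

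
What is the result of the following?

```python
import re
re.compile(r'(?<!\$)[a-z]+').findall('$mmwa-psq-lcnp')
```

A negative assertion filters positions out without eating any characters.
No capturing groups, so `findall` returns the 3 full match strings.

['mwa', 'psq', 'lcnp']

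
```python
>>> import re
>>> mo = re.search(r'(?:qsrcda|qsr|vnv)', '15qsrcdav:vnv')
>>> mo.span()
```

Alternation isn't longest-match — the leftmost alternative that fits at this position is chosen.
`search` walks the string left to right and returns the first match it finds.
The match spans [2:8] → 'qsrcda'.

(2, 8)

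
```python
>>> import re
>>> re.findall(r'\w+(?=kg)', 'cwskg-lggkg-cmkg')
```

The lookaround is zero-width — it requires the adjacent text to match without consuming it, so the asserted text isn't part of the match.
Walking the string: at [0:3] → 'cws'; at [6:9] → 'lgg'; at [12:14] → 'cm'.
Since nothing is captured, `findall` lists the 3 matched substrings directly.

['cws', 'lgg', 'cm']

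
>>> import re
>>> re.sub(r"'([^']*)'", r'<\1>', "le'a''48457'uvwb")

'le<a><48457>uvwb'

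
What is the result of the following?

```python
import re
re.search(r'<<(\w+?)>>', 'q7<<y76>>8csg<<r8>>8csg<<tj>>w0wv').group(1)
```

'y76'

The match spans [2:9] → '<<y76>>'.
Captured: group 1 = 'y76'.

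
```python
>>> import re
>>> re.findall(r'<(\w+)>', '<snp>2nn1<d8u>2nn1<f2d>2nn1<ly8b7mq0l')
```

['snp', 'd8u', 'f2d']

One capturing group, so `findall` returns just the captured substring from each match — 3 in all.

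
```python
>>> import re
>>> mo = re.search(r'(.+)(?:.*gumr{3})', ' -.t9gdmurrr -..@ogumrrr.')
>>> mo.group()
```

The pattern matches one or more of any character (captured); then zero or more of any character, then the literal 'gum', then exactly 3 of the literal 'r' (non-capturing group).
The match spans [0:24] → ' -.t9gdmurrr -..@ogumrrr'.

' -.t9gdmurrr -..@ogumrrr'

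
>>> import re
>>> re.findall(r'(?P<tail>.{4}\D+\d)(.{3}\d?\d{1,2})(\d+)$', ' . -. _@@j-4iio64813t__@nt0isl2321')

[('4813t__@nt0', 'isl232', '1')]

Multiple groups make `findall` return tuples — one 3-tuple for the one match.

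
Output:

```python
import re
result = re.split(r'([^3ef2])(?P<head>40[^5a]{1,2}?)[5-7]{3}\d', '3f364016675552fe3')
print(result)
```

A `+?`/`*?`/`{m,n}?` starts at its minimum and grows only as far as needed for what follows to match.
The group in the pattern means `split` returns the separators' captures alongside the pieces.

['3f3', '6', '401', '552fe3']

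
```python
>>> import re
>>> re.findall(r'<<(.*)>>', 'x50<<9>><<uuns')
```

['9']

With a single group, `findall` returns only what that group captured — 1 item.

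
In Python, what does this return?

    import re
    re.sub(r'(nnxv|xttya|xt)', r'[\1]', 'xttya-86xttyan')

'[xttya]-86[xttya]n'

`|` is ordered: at each position the engine commits to the first alternative that works.
Each match is replaced using the text its own group 1 captured.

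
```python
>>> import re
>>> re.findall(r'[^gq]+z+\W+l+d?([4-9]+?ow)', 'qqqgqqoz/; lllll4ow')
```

The pattern matches one or more of any character except [gq], then one or more of a literal 'z'; then one or more of a non-word character, then one or more of the literal 'l', then optionally the literal 'd'; then one or more of a character in [4-9] (lazy), then the literal 'ow' (captured).
Scanning left to right: at [6:19] match 'oz/; lllll4ow', group 1 = '4ow'.
Because there's exactly one group, `findall` drops the full match and keeps group 1 from the one hit.

['4ow']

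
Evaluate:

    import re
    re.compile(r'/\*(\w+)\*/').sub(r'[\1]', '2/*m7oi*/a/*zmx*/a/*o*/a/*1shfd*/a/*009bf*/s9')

'2[m7oi]a[zmx]a[o]a[1shfd]a[009bf]s9'

Matches: at [1:9] → '/*m7oi*/'; at [10:17] → '/*zmx*/'; at [18:23] → '/*o*/'; at [24:33] → '/*1shfd*/'; at [34:43] → '/*009bf*/'.
Each match is replaced using the text its own group 1 captured.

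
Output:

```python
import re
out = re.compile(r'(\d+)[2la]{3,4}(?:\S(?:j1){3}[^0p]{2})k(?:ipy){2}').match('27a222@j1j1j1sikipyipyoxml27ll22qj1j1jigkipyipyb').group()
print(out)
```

The pattern matches one or more of a digit (captured); then 3 to 4 of one of [2la]; then a non-whitespace character, then the literal 'j1' repeated 3 times, then exactly 2 of any character except [0p] (non-capturing group); then the literal 'k', then the literal 'ipy' repeated 2 times.
`match` is anchored at position 0; if the pattern doesn't fit there, it returns None.
The match spans [0:22] → '27a222@j1j1j1sikipyipy'.
Captured: group 1 = '27'.

27a222@j1j1j1sikipyipy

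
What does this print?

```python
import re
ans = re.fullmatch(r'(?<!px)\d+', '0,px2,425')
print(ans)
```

None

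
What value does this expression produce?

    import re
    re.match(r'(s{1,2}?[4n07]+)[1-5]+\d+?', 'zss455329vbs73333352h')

None

The pattern matches 1 to 2 of the literal 's' (lazy), then one or more of one of [4n07] (captured); then one or more of a character in [1-5], then one or more of a digit (lazy).
`match` is anchored at position 0; if the pattern doesn't fit there, it returns None.
Here position 0 doesn't satisfy it, so the call returns None.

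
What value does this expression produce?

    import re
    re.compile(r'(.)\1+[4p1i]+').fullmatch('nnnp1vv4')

For `fullmatch`, every character of the input must be accounted for by the pattern.
Here the string isn't matched end-to-end, so the call returns None.

None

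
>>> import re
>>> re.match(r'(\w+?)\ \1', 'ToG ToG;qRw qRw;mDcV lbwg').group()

'ToG ToG'

`re.match` won't scan ahead — the pattern has to work from the very first character.
The match spans [0:7] → 'ToG ToG'.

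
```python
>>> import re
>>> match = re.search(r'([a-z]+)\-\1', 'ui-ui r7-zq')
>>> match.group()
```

The backreference `\1` re-matches whatever the first group consumed, character for character.
`re.search` scans for the first position where the pattern succeeds.
The match spans [0:5] → 'ui-ui'.
Captured: group 1 = 'ui'.

'ui-ui'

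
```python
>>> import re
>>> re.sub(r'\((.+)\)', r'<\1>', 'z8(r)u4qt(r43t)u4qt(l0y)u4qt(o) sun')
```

Matches: at [2:31] → '(r)u4qt(r43t)u4qt(l0y)u4qt(o)'.
Each match is replaced using the text its own group 1 captured.

'z8<r)u4qt(r43t)u4qt(l0y)u4qt(o> sun'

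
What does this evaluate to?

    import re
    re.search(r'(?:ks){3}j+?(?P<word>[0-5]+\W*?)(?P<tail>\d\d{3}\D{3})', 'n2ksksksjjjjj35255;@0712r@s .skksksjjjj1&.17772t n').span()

The match spans [2:27] → 'ksksksjjjjj35255;@0712r@s'.

(2, 27)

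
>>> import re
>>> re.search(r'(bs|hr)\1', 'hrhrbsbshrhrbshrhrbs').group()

After group 1 captures some text, `\1` only succeeds where that same text appears again.
`re.search` scans for the first position where the pattern succeeds.
The match spans [0:4] → 'hrhr'.
Captured: group 1 = 'hr'.

'hrhr'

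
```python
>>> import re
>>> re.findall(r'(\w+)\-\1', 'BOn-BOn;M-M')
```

The backreference `\1` re-matches whatever the first group consumed, character for character.
Walking the string: at [0:7] match 'BOn-BOn', group 1 = 'BOn'; at [8:11] match 'M-M', group 1 = 'M'.
With a single group, `findall` returns only what that group captured — 2 items.

['BOn', 'M']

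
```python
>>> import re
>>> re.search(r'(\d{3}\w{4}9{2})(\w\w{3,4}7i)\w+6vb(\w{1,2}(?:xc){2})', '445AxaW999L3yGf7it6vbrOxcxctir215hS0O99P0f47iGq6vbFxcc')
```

None

Pattern: exactly 3 of a digit, then exactly 4 of a word character, then exactly 2 of the literal '9' (captured); then a word character, then 3 to 4 of a word character, then the literal '7i' (captured); then one or more of a word character, then the literal '6vb'; then 1 to 2 of a word character, then the literal 'xc' repeated 2 times (captured).
Here no position works, so the call returns None.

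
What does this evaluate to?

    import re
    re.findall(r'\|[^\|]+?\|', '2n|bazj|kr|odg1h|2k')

Matches: at [2:8] → '|bazj|'; at [10:17] → '|odg1h|'.
Since nothing is captured, `findall` lists the 2 matched substrings directly.

['|bazj|', '|odg1h|']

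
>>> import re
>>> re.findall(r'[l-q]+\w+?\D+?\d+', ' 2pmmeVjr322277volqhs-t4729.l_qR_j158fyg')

The `?` after the quantifier makes it lazy — it takes as little as possible before letting the rest of the pattern try.
`findall` yields the raw match text (3 of them) because the pattern has no groups.

['pmmeVjr322277', 'olqhs-t4729', 'l_qR_j158']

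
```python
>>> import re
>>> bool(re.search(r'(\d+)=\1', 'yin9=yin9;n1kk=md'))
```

False

A backreference is literal: `\1` must see the identical characters the first group matched.
Unlike `match`, `search` isn't anchored — it looks for the pattern anywhere in the string.
Here no position works, so the call returns None, and `bool(None)` is False.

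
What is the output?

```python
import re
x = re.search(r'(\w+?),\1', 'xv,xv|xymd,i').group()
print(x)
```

xv,xv

After group 1 captures some text, `\1` only succeeds where that same text appears again.
The match spans [0:5] → 'xv,xv'.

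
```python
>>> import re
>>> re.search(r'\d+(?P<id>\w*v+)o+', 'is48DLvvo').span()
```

(2, 9)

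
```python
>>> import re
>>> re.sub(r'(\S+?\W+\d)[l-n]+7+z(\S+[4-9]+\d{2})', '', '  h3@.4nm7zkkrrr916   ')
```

'     '

The pattern matches one or more of a non-whitespace character (lazy), then one or more of a non-word character, then a digit (captured); then one or more of a character in [l-n], then one or more of a literal '7', then the literal 'z'; then one or more of a non-whitespace character, then one or more of a character in [4-9], then exactly 2 of a digit (captured).
Matches: at [2:19] → 'h3@.4nm7zkkrrr916'.
`sub` substitutes '' at each match site.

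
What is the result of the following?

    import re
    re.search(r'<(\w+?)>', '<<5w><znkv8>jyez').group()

`re.search` tries every starting position until one works.
The match spans [1:5] → '<5w>'.
Captured: group 1 = '5w'.

'<5w>'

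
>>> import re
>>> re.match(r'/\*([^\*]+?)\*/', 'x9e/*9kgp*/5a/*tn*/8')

None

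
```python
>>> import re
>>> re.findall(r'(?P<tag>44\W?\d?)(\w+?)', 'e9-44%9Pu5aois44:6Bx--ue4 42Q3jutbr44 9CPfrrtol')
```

[('44%9', 'P'), ('44:6', 'B'), ('44 9', 'C')]

Pattern: the literal '44', then optionally a non-word character, then optionally a digit (captured as 'tag'); then one or more of a word character (lazy) (captured).
2 groups means each result is a tuple of 2 captured strings — 3 here.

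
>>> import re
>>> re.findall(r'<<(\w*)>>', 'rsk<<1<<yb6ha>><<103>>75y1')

['yb6ha', '103']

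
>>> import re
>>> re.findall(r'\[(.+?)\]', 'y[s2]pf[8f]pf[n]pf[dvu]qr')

Walking the string: at [1:5] match '[s2]', group 1 = 's2'; at [7:11] match '[8f]', group 1 = '8f'; at [13:16] match '[n]', group 1 = 'n'; at [18:23] match '[dvu]', group 1 = 'dvu'.
`findall` collects group 1 from each match (4 total).

['s2', '8f', 'n', 'dvu']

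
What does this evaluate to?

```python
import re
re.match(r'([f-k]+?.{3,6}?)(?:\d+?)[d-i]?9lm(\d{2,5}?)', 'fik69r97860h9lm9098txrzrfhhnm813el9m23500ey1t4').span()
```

(0, 17)

This matches one or more of a character in [f-k] (lazy), then 3 to 6 of any character (lazy) (captured); then one or more of a digit (lazy) (non-capturing group); then optionally a character in [d-i], then the literal '9lm'; then 2 to 5 of a digit (lazy) (captured).
A `+?`/`*?`/`{m,n}?` starts at its minimum and grows only as far as needed for what follows to match.
`match` is anchored at position 0; if the pattern doesn't fit there, it returns None.
The match spans [0:17] → 'fik69r97860h9lm90'.
Captured: group 1 = 'fik69r', group 2 = '90'.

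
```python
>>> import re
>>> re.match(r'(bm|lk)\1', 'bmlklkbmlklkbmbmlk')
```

None

The backreference `\1` re-matches whatever the first group consumed, character for character.
With `match`, the pattern is implicitly anchored at the beginning.
Here the pattern fails at index 0, so the call returns None.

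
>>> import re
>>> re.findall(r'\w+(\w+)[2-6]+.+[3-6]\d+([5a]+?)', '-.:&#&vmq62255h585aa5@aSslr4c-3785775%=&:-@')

This matches one or more of a word character; then one or more of a word character (captured); then one or more of a character in [2-6]; then one or more of any character, then a character in [3-6], then one or more of a digit; then one or more of one of [5a] (lazy) (captured).
Matches: at [6:37] match 'vmq62255h585aa5@aSslr4c-3785775', groups = ('a', '5').
`findall` packs the 2 group values into a tuple for every match.

[('a', '5')]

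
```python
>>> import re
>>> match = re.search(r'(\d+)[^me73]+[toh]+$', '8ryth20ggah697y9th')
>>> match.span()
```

(11, 18)

The pattern matches one or more of a digit (captured); then one or more of any character except [me73]; then one or more of one of [toh]; then anchored at the end.
`search` walks the string left to right and returns the first match it finds.
The match spans [11:18] → '697y9th'.
Captured: group 1 = '697'.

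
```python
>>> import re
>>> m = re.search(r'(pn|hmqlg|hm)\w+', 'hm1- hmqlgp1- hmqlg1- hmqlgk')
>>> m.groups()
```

`search` walks the string left to right and returns the first match it finds.
The match spans [0:3] → 'hm1'.
Captured: group 1 = 'hm'.

('hm',)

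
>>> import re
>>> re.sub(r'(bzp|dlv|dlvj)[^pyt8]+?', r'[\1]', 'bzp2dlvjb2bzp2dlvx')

Alternation tries branches left to right and keeps the first one that lets the overall match succeed at that position.
The replacement refers to a captured group, so each match is rewritten using its own captured text.

'[bzp][dlv]b2[bzp][dlv]'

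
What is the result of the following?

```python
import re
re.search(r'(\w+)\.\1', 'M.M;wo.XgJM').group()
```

'M.M'

`\1` has to match the exact text group 1 already captured.
`re.search` tries every starting position until one works.
The match spans [0:3] → 'M.M'.
Captured: group 1 = 'M'.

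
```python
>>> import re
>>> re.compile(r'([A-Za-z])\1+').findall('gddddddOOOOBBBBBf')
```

The backreference `\1` re-matches whatever the first group consumed, character for character.
Scanning left to right: at [1:7] match 'dddddd', group 1 = 'd'; at [7:11] match 'OOOO', group 1 = 'O'; at [11:16] match 'BBBBB', group 1 = 'B'.
`findall` collects group 1 from each match (3 total).

['d', 'O', 'B']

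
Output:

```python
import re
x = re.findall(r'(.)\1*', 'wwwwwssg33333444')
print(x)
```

`\1` is not a pattern — it's the concrete string captured by group 1, re-applied verbatim.
Because there's exactly one group, `findall` drops the full match and keeps group 1 from each hit.

['w', 's', 'g', '3', '4']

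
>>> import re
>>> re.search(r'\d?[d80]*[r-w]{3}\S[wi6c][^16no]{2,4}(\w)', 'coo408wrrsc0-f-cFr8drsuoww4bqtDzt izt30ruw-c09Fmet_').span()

(3, 16)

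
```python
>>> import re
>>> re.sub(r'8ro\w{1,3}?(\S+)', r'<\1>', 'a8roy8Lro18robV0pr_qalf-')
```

`\1` in the replacement pulls in group 1's text for each match.

'a<8Lro18robV0pr_qalf->'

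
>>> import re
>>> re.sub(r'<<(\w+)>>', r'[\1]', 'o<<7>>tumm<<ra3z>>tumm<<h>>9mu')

'o[7]tumm[ra3z]tumm[h]9mu'

Matches: at [1:6] → '<<7>>'; at [10:18] → '<<ra3z>>'; at [22:27] → '<<h>>'.
`\1` in the replacement pulls in group 1's text for each match.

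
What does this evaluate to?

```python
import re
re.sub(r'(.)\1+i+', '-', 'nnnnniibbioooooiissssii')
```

'----'

`\1` is not a pattern — it's the concrete string captured by group 1, re-applied verbatim.
Matches: at [0:7] → 'nnnnnii'; at [7:10] → 'bbi'; at [10:17] → 'oooooii'; at [17:23] → 'ssssii'.
`sub` substitutes '-' at each match site.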